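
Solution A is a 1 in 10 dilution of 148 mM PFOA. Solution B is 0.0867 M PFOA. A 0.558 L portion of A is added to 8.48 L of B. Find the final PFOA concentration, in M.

C_A = 148 mM / 10 = 14.8 mM.
C_B = 0.0867 M = 86.7 mM.
C_mix = (C_A·V_A + C_B·V_B)/(V_A + V_B) = (14.8×0.558 + 86.7×8.48) / 9.038 = 82.3 mM = 0.0823 M.

0.0823 M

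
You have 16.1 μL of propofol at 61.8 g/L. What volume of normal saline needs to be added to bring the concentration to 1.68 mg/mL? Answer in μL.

576 μL

1.68 mg/mL = 1.68 g/L.
V₂ = C₁V₁/C₂ = 61.8 × 16.1 / 1.68 = 592 μL.
Diluent to add = V₂ − V₁ = 592 − 16.1 = 576 μL.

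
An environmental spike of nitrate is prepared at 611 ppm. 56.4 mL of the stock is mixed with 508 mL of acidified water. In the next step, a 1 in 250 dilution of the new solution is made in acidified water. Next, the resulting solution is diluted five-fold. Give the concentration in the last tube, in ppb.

48.8 ppb

Overall dilution factor = 10.01 × 250 × 5 = 1.25 × 10⁴.
611 ppm / 1.25 × 10⁴ = 0.0488 ppm = 48.8 ppb.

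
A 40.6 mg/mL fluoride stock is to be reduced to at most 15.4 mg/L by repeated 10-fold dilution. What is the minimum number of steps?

Need 10ⁿ ≥ 2636, so n ≥ log(2636)/log(10) = 3.42.
Minimum whole steps: n = 4.

4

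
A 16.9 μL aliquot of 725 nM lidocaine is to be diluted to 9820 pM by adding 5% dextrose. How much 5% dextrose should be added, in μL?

1230 μL

9820 pM = 9.82 nM.
V₂ = C₁V₁/C₂ = 725 × 16.9 / 9.82 = 1248 μL.
Diluent to add = V₂ − V₁ = 1248 − 16.9 = 1230 μL.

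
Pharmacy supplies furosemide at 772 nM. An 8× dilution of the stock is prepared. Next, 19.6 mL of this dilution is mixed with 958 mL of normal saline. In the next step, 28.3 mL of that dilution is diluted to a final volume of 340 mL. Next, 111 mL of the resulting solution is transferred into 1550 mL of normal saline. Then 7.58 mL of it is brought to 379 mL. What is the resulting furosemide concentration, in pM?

0.215 pM

Overall dilution factor = 8 × 49.88 × 12.01 × 14.96 × 50 = 3.59 × 10⁶.
772 nM / 3.59 × 10⁶ = 2.15 × 10⁻⁴ nM = 0.215 pM.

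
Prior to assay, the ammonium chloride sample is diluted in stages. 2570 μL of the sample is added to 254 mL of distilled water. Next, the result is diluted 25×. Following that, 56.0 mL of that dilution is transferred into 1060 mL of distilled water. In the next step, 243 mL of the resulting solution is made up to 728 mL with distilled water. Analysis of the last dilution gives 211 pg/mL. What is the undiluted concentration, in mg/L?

31.4 mg/L

Overall dilution factor = 99.83 × 25 × 19.93 × 2.996 = 1.49 × 10⁵.
Original = 211 pg/mL × 1.49 × 10⁵ = 3.14 × 10⁷ pg/mL = 31.4 mg/L.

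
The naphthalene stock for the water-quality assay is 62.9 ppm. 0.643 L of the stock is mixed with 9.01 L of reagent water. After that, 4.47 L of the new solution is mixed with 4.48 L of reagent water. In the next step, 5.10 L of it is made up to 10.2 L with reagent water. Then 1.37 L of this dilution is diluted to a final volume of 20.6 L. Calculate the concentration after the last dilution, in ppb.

69.6 ppb

Overall dilution factor = 15.01 × 2.002 × 2 × 15.04 = 904.
62.9 ppm / 904 = 0.0696 ppm = 69.6 ppb.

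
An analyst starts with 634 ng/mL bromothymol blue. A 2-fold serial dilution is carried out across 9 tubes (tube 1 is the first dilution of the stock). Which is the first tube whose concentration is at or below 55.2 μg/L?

Tube n has concentration 634 ng/mL / 2ⁿ.
Need 2ⁿ ≥ 634 ng/mL / 55.2 μg/L = 11.5, so n ≥ 3.52.
First such tube: n = 4.

tube 4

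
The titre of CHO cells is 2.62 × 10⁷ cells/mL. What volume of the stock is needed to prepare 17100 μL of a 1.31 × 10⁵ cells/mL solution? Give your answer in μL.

V₁ = C₂V₂/C₁ = 1.31 × 10⁵ × 17100 / 2.62 × 10⁷ = 85.5 μL.

85.5 μL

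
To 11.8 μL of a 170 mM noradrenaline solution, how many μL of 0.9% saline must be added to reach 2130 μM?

2130 μM = 2.13 mM.
V₂ = C₁V₁/C₂ = 170 × 11.8 / 2.13 = 942 μL.
Diluent to add = V₂ − V₁ = 942 − 11.8 = 930 μL.

930 μL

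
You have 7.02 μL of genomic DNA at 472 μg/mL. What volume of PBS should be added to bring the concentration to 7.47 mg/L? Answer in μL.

437 μL

7.47 mg/L = 7.47 μg/mL.
V₂ = C₁V₁/C₂ = 472 × 7.02 / 7.47 = 444 μL.
Diluent to add = V₂ − V₁ = 444 − 7.02 = 437 μL.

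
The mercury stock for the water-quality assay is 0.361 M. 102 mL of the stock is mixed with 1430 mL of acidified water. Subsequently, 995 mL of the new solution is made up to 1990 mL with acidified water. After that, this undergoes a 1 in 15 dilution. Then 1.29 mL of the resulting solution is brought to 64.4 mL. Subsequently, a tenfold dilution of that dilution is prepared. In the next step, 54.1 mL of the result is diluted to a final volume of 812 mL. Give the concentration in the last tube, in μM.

Overall dilution factor = 15.02 × 2 × 15 × 49.92 × 10 × 15.01 = 3.38 × 10⁶.
0.361 M / 3.38 × 10⁶ = 1.07 × 10⁻⁷ M = 0.107 μM.

0.107 μM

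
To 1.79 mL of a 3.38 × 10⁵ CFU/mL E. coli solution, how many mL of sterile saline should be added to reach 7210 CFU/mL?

V₂ = C₁V₁/C₂ = 3.38 × 10⁵ × 1.79 / 7210 = 83.9 mL.
Diluent to add = V₂ − V₁ = 83.9 − 1.79 = 82.1 mL.

82.1 mL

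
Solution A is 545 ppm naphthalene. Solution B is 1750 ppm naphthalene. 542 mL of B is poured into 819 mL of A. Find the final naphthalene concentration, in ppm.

C_mix = (C_A·V_A + C_B·V_B)/(V_A + V_B) = (545×819 + 1750×542) / 1361 = 1025 ppm.

1020 ppm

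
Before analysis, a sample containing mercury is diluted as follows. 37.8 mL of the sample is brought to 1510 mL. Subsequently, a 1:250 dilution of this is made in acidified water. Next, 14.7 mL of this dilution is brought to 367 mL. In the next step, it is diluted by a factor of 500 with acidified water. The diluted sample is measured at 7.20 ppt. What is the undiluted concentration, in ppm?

Overall dilution factor = 39.95 × 250 × 24.97 × 500 = 1.25 × 10⁸.
Original = 7.20 ppt × 1.25 × 10⁸ = 8.98 × 10⁸ ppt = 898 ppm.

898 ppm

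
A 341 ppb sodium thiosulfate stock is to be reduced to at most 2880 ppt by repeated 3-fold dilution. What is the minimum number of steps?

5

Need 3ⁿ ≥ 118, so n ≥ log(118)/log(3) = 4.35.
Minimum whole steps: n = 5.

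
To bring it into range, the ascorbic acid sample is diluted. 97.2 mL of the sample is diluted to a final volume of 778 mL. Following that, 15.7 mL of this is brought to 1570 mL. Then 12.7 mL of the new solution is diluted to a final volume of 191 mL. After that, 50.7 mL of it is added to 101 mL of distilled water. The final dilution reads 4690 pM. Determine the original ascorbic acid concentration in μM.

169 μM

Overall dilution factor = 8.004 × 100 × 15.04 × 2.992 = 3.60 × 10⁴.
Original = 4690 pM × 3.60 × 10⁴ = 1.69 × 10⁸ pM = 169 μM.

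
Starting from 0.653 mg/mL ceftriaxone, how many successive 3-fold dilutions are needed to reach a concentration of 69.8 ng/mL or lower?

Need 3ⁿ ≥ 9355, so n ≥ log(9355)/log(3) = 8.32.
Minimum whole steps: n = 9.

9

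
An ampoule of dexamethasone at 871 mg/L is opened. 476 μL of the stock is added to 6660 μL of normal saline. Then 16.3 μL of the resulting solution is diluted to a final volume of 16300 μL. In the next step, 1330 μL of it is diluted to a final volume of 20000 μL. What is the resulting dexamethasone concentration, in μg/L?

Overall dilution factor = 14.99 × 1000 × 15.04 = 2.25 × 10⁵.
871 mg/L / 2.25 × 10⁵ = 3.86 × 10⁻³ mg/L = 3.86 μg/L.

3.86 μg/L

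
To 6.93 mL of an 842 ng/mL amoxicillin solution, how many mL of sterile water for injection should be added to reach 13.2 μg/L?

13.2 μg/L = 13.2 ng/mL.
V₂ = C₁V₁/C₂ = 842 × 6.93 / 13.2 = 442 mL.
Diluent to add = V₂ − V₁ = 442 − 6.93 = 435 mL.

435 mL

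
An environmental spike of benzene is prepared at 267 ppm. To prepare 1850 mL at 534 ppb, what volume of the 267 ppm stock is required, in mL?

3.70 mL

534 ppb = 0.534 ppm.
V₁ = C₂V₂/C₁ = 0.534 × 1850 / 267 = 3.70 mL.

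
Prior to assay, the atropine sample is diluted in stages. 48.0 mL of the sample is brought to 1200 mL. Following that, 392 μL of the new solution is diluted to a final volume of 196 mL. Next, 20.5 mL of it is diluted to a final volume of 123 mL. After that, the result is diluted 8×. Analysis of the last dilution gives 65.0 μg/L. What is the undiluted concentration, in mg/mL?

39.0 mg/mL

Overall dilution factor = 25 × 500 × 6 × 8 = 6.00 × 10⁵.
Original = 65.0 μg/L × 6.00 × 10⁵ = 3.90 × 10⁷ μg/L = 39.0 mg/mL.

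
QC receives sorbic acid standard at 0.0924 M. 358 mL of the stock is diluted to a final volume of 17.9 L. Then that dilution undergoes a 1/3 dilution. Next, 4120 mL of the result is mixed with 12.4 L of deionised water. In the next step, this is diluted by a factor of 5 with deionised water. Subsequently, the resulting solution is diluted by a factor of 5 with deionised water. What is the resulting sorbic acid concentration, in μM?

Overall dilution factor = 50 × 3 × 4.010 × 5 × 5 = 1.50 × 10⁴.
0.0924 M / 1.50 × 10⁴ = 6.15 × 10⁻⁶ M = 6.15 μM.

6.15 μM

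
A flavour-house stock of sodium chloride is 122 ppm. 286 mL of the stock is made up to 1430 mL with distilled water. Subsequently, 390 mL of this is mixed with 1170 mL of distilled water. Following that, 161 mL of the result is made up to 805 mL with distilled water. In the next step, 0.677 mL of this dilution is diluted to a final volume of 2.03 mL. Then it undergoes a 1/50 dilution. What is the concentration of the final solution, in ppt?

Overall dilution factor = 5 × 4 × 5 × 2.999 × 50 = 1.50 × 10⁴.
122 ppm / 1.50 × 10⁴ = 8.14 × 10⁻³ ppm = 8140 ppt.

8140 ppt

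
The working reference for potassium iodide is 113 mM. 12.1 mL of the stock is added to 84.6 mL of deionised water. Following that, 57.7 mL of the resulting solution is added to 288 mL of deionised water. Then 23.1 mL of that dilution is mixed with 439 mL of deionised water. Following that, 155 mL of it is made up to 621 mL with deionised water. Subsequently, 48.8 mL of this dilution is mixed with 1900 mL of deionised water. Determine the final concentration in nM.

Overall dilution factor = 7.992 × 5.991 × 20.00 × 4.006 × 39.93 = 1.53 × 10⁵.
113 mM / 1.53 × 10⁵ = 7.37 × 10⁻⁴ mM = 737 nM.

737 nM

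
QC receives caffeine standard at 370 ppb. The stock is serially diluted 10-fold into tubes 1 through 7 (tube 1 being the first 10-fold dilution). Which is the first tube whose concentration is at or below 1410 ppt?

Tube n has concentration 370 ppb / 10ⁿ.
Need 10ⁿ ≥ 370 ppb / 1410 ppt = 262, so n ≥ 2.42.
First such tube: n = 3.

tube 3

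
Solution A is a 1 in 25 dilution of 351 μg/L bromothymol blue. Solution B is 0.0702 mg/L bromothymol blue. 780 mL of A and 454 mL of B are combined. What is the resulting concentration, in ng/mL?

C_A = 351 μg/L / 25 = 14.0 μg/L.
C_B = 0.0702 mg/L = 70.2 μg/L.
C_mix = (C_A·V_A + C_B·V_B)/(V_A + V_B) = (14.0×780 + 70.2×454) / 1234 = 34.7 μg/L = 34.7 ng/mL.

34.7 ng/mL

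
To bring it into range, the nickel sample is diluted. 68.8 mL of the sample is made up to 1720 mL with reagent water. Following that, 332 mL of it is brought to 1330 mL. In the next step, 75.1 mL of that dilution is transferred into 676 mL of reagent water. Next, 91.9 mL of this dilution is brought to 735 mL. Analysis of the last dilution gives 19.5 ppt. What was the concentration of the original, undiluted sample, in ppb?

Overall dilution factor = 25 × 4.006 × 10.00 × 7.998 = 8011.
Original = 19.5 ppt × 8011 = 1.56 × 10⁵ ppt = 156 ppb.

156 ppb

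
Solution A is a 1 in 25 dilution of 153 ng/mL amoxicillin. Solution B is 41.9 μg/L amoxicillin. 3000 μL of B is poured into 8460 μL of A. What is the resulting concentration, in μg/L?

15.5 μg/L

C_A = 153 ng/mL / 25 = 6.12 ng/mL.
C_B = 41.9 μg/L = 41.9 ng/mL.
C_mix = (C_A·V_A + C_B·V_B)/(V_A + V_B) = (6.12×8460 + 41.9×3000) / 11460 = 15.5 ng/mL = 15.5 μg/L.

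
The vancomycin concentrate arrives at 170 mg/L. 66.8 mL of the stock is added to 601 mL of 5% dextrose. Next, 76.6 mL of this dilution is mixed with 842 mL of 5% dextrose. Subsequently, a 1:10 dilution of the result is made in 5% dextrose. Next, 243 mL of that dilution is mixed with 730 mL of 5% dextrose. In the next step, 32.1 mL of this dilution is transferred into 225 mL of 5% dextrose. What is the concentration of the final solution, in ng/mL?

4.42 ng/mL

Overall dilution factor = 9.997 × 11.99 × 10 × 4.004 × 8.009 = 3.84 × 10⁴.
170 mg/L / 3.84 × 10⁴ = 4.42 × 10⁻³ mg/L = 4.42 ng/mL.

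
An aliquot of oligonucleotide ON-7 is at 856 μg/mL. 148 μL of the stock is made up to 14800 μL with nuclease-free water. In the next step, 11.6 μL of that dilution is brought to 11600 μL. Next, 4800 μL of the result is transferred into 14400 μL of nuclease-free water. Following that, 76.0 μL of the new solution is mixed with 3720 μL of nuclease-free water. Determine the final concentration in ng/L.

42.8 ng/L

Overall dilution factor = 100 × 1000 × 4 × 49.95 = 2.00 × 10⁷.
856 μg/mL / 2.00 × 10⁷ = 4.28 × 10⁻⁵ μg/mL = 42.8 ng/L.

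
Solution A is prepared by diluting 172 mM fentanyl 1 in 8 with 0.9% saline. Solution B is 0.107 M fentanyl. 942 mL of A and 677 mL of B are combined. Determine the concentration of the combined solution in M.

0.0573 M

C_A = 172 mM / 8 = 21.5 mM.
C_B = 0.107 M = 107 mM.
C_mix = (C_A·V_A + C_B·V_B)/(V_A + V_B) = (21.5×942 + 107×677) / 1619 = 57.3 mM = 0.0573 M.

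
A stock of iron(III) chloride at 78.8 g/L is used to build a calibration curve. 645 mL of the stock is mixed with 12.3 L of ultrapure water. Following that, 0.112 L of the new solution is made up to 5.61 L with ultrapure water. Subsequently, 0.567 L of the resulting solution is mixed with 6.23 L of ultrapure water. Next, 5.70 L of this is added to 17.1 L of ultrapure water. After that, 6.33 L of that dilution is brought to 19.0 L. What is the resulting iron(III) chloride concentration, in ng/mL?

Overall dilution factor = 20.07 × 50.09 × 11.99 × 4 × 3.002 = 1.45 × 10⁵.
78.8 g/L / 1.45 × 10⁵ = 5.45 × 10⁻⁴ g/L = 545 ng/mL.

545 ng/mL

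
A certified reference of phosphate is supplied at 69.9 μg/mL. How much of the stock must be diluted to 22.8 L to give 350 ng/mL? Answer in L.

350 ng/mL = 0.350 μg/mL.
V₁ = C₂V₂/C₁ = 0.350 × 22.8 / 69.9 = 0.114 L.

0.114 L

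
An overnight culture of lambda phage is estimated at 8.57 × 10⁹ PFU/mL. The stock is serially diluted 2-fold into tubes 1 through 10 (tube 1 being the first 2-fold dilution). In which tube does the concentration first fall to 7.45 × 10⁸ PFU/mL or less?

tube 4

Tube n has concentration 8.57 × 10⁹ PFU/mL / 2ⁿ.
Need 2ⁿ ≥ 8.57 × 10⁹ PFU/mL / 7.45 × 10⁸ PFU/mL = 11.5, so n ≥ 3.52.
First such tube: n = 4.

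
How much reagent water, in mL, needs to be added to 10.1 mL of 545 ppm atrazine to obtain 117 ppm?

36.9 mL

V₂ = C₁V₁/C₂ = 545 × 10.1 / 117 = 47.0 mL.
Diluent to add = V₂ − V₁ = 47.0 − 10.1 = 36.9 mL.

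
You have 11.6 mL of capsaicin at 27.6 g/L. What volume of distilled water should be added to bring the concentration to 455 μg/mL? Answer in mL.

455 μg/mL = 0.455 g/L.
V₂ = C₁V₁/C₂ = 27.6 × 11.6 / 0.455 = 704 mL.
Diluent to add = V₂ − V₁ = 704 − 11.6 = 692 mL.

692 mL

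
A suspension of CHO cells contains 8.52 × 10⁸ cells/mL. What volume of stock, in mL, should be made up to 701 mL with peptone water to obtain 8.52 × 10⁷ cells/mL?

70.1 mL

V₁ = C₂V₂/C₁ = 8.52 × 10⁷ × 701 / 8.52 × 10⁸ = 70.1 mL.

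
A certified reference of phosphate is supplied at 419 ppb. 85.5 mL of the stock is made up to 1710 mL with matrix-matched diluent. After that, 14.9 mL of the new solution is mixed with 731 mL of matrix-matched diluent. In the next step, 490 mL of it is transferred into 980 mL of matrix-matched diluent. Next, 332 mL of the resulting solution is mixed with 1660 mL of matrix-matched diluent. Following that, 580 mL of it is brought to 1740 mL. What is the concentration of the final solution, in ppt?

7.75 ppt

Overall dilution factor = 20 × 50.06 × 3 × 6 × 3 = 5.41 × 10⁴.
419 ppb / 5.41 × 10⁴ = 7.75 × 10⁻³ ppb = 7.75 ppt.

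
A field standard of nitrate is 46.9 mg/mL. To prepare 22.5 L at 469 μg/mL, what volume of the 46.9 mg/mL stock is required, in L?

469 μg/mL = 0.469 mg/mL.
V₁ = C₂V₂/C₁ = 0.469 × 22.5 / 46.9 = 0.225 L.

0.225 L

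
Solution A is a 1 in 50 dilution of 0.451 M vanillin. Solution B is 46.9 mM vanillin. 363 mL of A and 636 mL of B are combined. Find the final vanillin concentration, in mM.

33.1 mM

C_A = 0.451 M / 50 = 9.02 × 10⁻³ M.
C_B = 46.9 mM = 0.0469 M.
C_mix = (C_A·V_A + C_B·V_B)/(V_A + V_B) = (9.02 × 10⁻³×363 + 0.0469×636) / 999.0 = 0.0331 M = 33.1 mM.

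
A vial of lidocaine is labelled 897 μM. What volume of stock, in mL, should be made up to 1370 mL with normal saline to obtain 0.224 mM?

342 mL

0.224 mM = 224 μM.
V₁ = C₂V₂/C₁ = 224 × 1370 / 897 = 342 mL.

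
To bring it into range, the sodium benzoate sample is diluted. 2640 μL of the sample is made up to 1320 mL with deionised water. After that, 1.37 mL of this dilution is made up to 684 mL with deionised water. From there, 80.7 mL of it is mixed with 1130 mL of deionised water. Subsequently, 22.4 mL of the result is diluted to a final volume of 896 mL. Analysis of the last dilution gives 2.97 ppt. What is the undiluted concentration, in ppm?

445 ppm

Overall dilution factor = 500 × 499.3 × 15.00 × 40 = 1.50 × 10⁸.
Original = 2.97 ppt × 1.50 × 10⁸ = 4.45 × 10⁸ ppt = 445 ppm.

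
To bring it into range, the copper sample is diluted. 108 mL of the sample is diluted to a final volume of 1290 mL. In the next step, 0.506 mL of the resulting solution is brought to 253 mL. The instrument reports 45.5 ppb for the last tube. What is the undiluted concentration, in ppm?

Overall dilution factor = 11.94 × 500 = 5972.
Original = 45.5 ppb × 5972 = 2.72 × 10⁵ ppb = 272 ppm.

272 ppm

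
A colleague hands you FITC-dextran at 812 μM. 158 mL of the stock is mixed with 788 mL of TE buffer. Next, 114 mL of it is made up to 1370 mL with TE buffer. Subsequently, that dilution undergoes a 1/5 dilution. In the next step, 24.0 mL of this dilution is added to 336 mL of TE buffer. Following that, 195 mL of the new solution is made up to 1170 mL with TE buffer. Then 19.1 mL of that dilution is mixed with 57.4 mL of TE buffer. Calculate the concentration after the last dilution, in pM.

6260 pM

Overall dilution factor = 5.987 × 12.02 × 5 × 15 × 6 × 4.005 = 1.30 × 10⁵.
812 μM / 1.30 × 10⁵ = 6.26 × 10⁻³ μM = 6260 pM.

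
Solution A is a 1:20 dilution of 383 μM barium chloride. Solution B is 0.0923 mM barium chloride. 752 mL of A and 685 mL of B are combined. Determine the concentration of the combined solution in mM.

0.0540 mM

C_A = 383 μM / 20 = 19.1 μM.
C_B = 0.0923 mM = 92.3 μM.
C_mix = (C_A·V_A + C_B·V_B)/(V_A + V_B) = (19.1×752 + 92.3×685) / 1437 = 54.0 μM = 0.0540 mM.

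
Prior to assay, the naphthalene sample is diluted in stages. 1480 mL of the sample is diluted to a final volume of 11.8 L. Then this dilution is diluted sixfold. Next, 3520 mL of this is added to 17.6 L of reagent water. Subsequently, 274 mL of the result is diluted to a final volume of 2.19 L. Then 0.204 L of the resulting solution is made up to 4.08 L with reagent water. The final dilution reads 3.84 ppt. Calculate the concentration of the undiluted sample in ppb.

176 ppb

Overall dilution factor = 7.973 × 6 × 6 × 7.993 × 20 = 4.59 × 10⁴.
Original = 3.84 ppt × 4.59 × 10⁴ = 1.76 × 10⁵ ppt = 176 ppb.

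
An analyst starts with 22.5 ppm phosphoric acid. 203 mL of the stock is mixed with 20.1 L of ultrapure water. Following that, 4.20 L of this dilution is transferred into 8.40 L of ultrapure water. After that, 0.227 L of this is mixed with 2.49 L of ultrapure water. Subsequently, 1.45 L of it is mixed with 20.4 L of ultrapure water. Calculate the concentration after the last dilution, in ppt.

Overall dilution factor = 100.0 × 3 × 11.97 × 15.07 = 5.41 × 10⁴.
22.5 ppm / 5.41 × 10⁴ = 4.16 × 10⁻⁴ ppm = 416 ppt.

416 ppt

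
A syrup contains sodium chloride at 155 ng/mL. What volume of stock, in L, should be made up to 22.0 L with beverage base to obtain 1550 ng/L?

1550 ng/L = 1.55 ng/mL.
V₁ = C₂V₂/C₁ = 1.55 × 22.0 / 155 = 0.220 L.

0.220 L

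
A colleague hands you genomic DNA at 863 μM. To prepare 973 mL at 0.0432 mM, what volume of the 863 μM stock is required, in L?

0.0487 L

0.0432 mM = 43.2 μM.
V₁ = C₂V₂/C₁ = 43.2 × 973 / 863 = 48.7 mL = 0.0487 L.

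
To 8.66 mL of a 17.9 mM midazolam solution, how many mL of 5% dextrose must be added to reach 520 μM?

520 μM = 0.520 mM.
V₂ = C₁V₁/C₂ = 17.9 × 8.66 / 0.520 = 298 mL.
Diluent to add = V₂ − V₁ = 298 − 8.66 = 289 mL.

289 mL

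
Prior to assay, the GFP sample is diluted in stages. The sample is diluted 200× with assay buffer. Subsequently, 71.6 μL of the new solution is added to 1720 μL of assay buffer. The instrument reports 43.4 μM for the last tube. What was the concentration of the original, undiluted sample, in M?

Overall dilution factor = 200 × 25.02 = 5004.
Original = 43.4 μM × 5004 = 2.17 × 10⁵ μM = 0.217 M.

0.217 M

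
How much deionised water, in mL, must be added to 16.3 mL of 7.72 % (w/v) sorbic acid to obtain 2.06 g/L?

2.06 g/L = 0.206 % (w/v).
V₂ = C₁V₁/C₂ = 7.72 × 16.3 / 0.206 = 611 mL.
Diluent to add = V₂ − V₁ = 611 − 16.3 = 595 mL.

595 mL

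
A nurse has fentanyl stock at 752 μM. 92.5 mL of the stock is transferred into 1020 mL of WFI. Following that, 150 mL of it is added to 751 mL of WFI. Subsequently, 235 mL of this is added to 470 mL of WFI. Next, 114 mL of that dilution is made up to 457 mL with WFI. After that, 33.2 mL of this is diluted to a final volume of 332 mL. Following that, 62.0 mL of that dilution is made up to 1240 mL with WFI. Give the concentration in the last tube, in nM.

Overall dilution factor = 12.03 × 6.007 × 3 × 4.009 × 10 × 20 = 1.74 × 10⁵.
752 μM / 1.74 × 10⁵ = 4.33 × 10⁻³ μM = 4.33 nM.

4.33 nM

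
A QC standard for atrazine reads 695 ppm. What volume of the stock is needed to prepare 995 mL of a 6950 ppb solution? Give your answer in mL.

9.95 mL

6950 ppb = 6.95 ppm.
V₁ = C₂V₂/C₁ = 6.95 × 995 / 695 = 9.95 mL.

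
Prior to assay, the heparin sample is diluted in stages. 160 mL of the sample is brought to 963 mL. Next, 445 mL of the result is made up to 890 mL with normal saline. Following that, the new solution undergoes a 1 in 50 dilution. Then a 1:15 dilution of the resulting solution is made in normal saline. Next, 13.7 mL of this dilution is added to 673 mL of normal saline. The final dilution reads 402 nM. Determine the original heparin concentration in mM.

182 mM

Overall dilution factor = 6.019 × 2 × 50 × 15 × 50.12 = 4.53 × 10⁵.
Original = 402 nM × 4.53 × 10⁵ = 1.82 × 10⁸ nM = 182 mM.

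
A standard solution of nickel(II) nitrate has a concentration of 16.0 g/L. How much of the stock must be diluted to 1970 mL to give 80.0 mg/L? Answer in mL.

80.0 mg/L = 0.0800 g/L.
V₁ = C₂V₂/C₁ = 0.0800 × 1970 / 16.0 = 9.85 mL.

9.85 mL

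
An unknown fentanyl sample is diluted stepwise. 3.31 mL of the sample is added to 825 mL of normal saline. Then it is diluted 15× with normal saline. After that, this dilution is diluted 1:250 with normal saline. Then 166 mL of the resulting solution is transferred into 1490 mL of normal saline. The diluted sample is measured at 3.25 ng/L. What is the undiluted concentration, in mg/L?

30.4 mg/L

Overall dilution factor = 250.2 × 15 × 250 × 9.976 = 9.36 × 10⁶.
Original = 3.25 ng/L × 9.36 × 10⁶ = 3.04 × 10⁷ ng/L = 30.4 mg/L.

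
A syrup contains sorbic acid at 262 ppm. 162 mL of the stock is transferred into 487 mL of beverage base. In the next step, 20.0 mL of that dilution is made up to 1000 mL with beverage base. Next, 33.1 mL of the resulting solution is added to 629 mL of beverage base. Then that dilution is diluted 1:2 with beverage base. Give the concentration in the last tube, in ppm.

Overall dilution factor = 4.006 × 50 × 20.00 × 2 = 8014.
262 ppm / 8014 = 0.0327 ppm.

0.0327 ppm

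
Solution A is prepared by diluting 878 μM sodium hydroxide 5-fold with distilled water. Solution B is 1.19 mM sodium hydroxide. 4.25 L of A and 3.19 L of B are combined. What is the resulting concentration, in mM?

C_A = 878 μM / 5 = 176 μM.
C_B = 1.19 mM = 1190 μM.
C_mix = (C_A·V_A + C_B·V_B)/(V_A + V_B) = (176×4.25 + 1190×3.19) / 7.440 = 611 μM = 0.611 mM.

0.611 mM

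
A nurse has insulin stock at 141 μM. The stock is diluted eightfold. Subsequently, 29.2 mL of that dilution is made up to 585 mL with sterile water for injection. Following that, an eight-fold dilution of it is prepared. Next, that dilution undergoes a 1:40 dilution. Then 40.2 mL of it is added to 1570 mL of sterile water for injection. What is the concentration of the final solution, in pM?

68.6 pM

Overall dilution factor = 8 × 20.03 × 8 × 40 × 40.05 = 2.05 × 10⁶.
141 μM / 2.05 × 10⁶ = 6.86 × 10⁻⁵ μM = 68.6 pM.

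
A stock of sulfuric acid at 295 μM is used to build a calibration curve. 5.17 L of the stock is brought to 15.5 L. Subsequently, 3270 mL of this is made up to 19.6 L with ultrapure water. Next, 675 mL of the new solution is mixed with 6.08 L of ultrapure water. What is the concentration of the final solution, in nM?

Overall dilution factor = 2.998 × 5.994 × 10.01 = 180.
295 μM / 180 = 1.64 μM = 1640 nM.

1640 nM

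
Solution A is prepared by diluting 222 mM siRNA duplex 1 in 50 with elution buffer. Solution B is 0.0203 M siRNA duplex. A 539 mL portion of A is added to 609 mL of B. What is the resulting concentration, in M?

0.0129 M

C_A = 222 mM / 50 = 4.44 mM.
C_B = 0.0203 M = 20.3 mM.
C_mix = (C_A·V_A + C_B·V_B)/(V_A + V_B) = (4.44×539 + 20.3×609) / 1148 = 12.9 mM = 0.0129 M.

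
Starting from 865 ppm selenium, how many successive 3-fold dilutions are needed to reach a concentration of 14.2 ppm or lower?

Need 3ⁿ ≥ 60.9, so n ≥ log(60.9)/log(3) = 3.74.
Minimum whole steps: n = 4.

4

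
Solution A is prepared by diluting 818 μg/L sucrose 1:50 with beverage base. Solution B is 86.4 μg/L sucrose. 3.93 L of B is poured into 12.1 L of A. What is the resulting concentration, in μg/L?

33.5 μg/L

C_A = 818 μg/L / 50 = 16.4 μg/L.
C_mix = (C_A·V_A + C_B·V_B)/(V_A + V_B) = (16.4×12.1 + 86.4×3.93) / 16.03 = 33.5 μg/L.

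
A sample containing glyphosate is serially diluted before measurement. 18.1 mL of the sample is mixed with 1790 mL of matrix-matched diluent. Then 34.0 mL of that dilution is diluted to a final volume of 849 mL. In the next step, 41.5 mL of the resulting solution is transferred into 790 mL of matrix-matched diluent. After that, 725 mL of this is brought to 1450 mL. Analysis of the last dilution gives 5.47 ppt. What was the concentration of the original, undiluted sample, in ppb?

Overall dilution factor = 99.90 × 24.97 × 20.04 × 2 = 10.00 × 10⁴.
Original = 5.47 ppt × 10.00 × 10⁴ = 5.47 × 10⁵ ppt = 547 ppb.

547 ppb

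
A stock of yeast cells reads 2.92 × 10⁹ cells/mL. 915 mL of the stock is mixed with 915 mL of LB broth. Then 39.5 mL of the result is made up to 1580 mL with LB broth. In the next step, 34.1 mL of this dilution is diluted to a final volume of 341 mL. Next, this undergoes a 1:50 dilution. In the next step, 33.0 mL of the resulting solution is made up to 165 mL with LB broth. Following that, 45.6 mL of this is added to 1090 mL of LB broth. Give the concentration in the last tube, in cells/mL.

586 cells/mL

Overall dilution factor = 2 × 40 × 10 × 50 × 5 × 24.90 = 4.98 × 10⁶.
2.92 × 10⁹ cells/mL / 4.98 × 10⁶ = 586 cells/mL.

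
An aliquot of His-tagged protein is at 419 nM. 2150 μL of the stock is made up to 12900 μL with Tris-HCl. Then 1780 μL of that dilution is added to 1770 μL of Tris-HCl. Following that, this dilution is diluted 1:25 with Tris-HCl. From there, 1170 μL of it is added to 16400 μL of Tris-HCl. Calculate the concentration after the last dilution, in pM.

93.3 pM

Overall dilution factor = 6 × 1.994 × 25 × 15.02 = 4492.
419 nM / 4492 = 0.0933 nM = 93.3 pM.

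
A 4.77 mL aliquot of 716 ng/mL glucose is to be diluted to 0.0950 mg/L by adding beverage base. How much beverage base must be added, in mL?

0.0950 mg/L = 95.0 ng/mL.
V₂ = C₁V₁/C₂ = 716 × 4.77 / 95.0 = 36.0 mL.
Diluent to add = V₂ − V₁ = 36.0 − 4.77 = 31.2 mL.

31.2 mL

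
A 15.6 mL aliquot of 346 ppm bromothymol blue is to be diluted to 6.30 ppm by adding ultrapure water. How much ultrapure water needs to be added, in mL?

V₂ = C₁V₁/C₂ = 346 × 15.6 / 6.30 = 857 mL.
Diluent to add = V₂ − V₁ = 857 − 15.6 = 841 mL.

841 mL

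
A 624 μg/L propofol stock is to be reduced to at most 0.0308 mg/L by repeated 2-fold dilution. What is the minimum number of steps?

5

Need 2ⁿ ≥ 20.3, so n ≥ log(20.3)/log(2) = 4.34.
Minimum whole steps: n = 5.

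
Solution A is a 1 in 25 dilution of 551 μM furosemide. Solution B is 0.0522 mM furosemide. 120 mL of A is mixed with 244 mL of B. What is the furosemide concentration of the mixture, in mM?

0.0423 mM

C_A = 551 μM / 25 = 22.0 μM.
C_B = 0.0522 mM = 52.2 μM.
C_mix = (C_A·V_A + C_B·V_B)/(V_A + V_B) = (22.0×120 + 52.2×244) / 364.0 = 42.3 μM = 0.0423 mM.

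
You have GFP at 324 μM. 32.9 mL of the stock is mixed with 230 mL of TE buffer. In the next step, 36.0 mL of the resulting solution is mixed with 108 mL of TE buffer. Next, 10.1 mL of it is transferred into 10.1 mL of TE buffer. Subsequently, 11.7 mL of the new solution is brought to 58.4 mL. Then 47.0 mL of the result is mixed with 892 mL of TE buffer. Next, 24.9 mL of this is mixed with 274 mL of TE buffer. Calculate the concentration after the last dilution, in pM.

4230 pM

Overall dilution factor = 7.991 × 4 × 2 × 4.991 × 19.98 × 12.00 = 7.65 × 10⁴.
324 μM / 7.65 × 10⁴ = 4.23 × 10⁻³ μM = 4230 pM.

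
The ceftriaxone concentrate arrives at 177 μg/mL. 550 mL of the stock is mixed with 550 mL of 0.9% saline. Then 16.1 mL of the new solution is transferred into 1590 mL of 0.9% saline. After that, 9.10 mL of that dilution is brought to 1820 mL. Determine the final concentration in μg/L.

Overall dilution factor = 2 × 99.76 × 200 = 3.99 × 10⁴.
177 μg/mL / 3.99 × 10⁴ = 4.44 × 10⁻³ μg/mL = 4.44 μg/L.

4.44 μg/L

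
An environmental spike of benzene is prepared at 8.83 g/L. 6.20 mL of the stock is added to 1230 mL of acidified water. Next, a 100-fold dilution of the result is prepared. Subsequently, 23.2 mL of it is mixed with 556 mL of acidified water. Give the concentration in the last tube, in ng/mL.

17.7 ng/mL

Overall dilution factor = 199.4 × 100 × 24.97 = 4.98 × 10⁵.
8.83 g/L / 4.98 × 10⁵ = 1.77 × 10⁻⁵ g/L = 17.7 ng/mL.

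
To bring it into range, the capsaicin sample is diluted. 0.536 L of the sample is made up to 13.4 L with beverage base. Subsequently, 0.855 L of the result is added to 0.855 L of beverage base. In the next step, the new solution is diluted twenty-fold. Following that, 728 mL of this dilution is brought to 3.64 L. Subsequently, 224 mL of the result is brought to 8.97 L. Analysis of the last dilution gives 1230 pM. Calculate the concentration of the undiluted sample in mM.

Overall dilution factor = 25 × 2 × 20 × 5 × 40.04 = 2.00 × 10⁵.
Original = 1230 pM × 2.00 × 10⁵ = 2.46 × 10⁸ pM = 0.246 mM.

0.246 mM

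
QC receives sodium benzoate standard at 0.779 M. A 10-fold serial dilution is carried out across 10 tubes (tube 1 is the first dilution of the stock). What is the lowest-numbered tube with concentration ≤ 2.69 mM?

Tube n has concentration 0.779 M / 10ⁿ.
Need 10ⁿ ≥ 0.779 M / 2.69 mM = 290, so n ≥ 2.46.
First such tube: n = 3.

tube 3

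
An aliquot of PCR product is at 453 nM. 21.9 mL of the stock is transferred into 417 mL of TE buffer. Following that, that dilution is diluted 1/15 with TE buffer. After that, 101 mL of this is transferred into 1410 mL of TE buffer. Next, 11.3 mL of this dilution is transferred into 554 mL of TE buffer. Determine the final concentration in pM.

2.01 pM

Overall dilution factor = 20.04 × 15 × 14.96 × 50.03 = 2.25 × 10⁵.
453 nM / 2.25 × 10⁵ = 2.01 × 10⁻³ nM = 2.01 pM.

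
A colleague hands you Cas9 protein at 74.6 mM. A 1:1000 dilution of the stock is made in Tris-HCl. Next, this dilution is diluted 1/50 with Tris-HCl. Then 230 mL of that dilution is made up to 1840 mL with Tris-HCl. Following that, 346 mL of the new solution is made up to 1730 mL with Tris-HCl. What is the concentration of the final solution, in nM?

Overall dilution factor = 1000 × 50 × 8 × 5 = 2.00 × 10⁶.
74.6 mM / 2.00 × 10⁶ = 3.73 × 10⁻⁵ mM = 37.3 nM.

37.3 nM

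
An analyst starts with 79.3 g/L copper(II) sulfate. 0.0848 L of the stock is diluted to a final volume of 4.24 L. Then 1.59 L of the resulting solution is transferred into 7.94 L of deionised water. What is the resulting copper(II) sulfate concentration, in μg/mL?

Overall dilution factor = 50 × 5.994 = 300.
79.3 g/L / 300 = 0.265 g/L = 265 μg/mL.

265 μg/mL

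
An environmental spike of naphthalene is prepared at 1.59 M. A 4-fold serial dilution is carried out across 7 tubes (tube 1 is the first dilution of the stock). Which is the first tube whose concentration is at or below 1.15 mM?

Tube n has concentration 1.59 M / 4ⁿ.
Need 4ⁿ ≥ 1.59 M / 1.15 mM = 1383, so n ≥ 5.22.
First such tube: n = 6.

tube 6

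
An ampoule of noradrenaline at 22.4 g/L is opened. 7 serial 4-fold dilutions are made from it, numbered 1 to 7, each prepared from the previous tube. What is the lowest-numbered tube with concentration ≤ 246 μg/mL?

Tube n has concentration 22.4 g/L / 4ⁿ.
Need 4ⁿ ≥ 22.4 g/L / 246 μg/mL = 91.1, so n ≥ 3.25.
First such tube: n = 4.

tube 4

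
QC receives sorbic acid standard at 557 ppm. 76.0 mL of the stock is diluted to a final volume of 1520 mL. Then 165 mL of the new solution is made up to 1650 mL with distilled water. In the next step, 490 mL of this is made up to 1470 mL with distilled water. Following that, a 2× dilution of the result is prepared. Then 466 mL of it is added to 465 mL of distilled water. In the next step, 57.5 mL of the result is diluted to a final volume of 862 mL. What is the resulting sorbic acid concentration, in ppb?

Overall dilution factor = 20 × 10 × 3 × 2 × 1.998 × 14.99 = 3.59 × 10⁴.
557 ppm / 3.59 × 10⁴ = 0.0155 ppm = 15.5 ppb.

15.5 ppb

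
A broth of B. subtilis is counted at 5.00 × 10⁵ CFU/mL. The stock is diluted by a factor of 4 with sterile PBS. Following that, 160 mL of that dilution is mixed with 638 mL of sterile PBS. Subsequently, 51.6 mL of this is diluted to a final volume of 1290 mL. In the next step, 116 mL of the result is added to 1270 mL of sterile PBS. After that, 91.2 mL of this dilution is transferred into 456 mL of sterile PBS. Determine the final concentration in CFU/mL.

Overall dilution factor = 4 × 4.987 × 25 × 11.95 × 6 = 3.58 × 10⁴.
5.00 × 10⁵ CFU/mL / 3.58 × 10⁴ = 14.0 CFU/mL.

14.0 CFU/mL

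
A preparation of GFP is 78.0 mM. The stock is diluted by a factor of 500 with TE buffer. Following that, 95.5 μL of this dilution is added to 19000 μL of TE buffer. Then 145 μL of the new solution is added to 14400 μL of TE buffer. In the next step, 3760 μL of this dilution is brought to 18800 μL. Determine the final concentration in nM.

Overall dilution factor = 500 × 200.0 × 100.3 × 5 = 5.01 × 10⁷.
78.0 mM / 5.01 × 10⁷ = 1.56 × 10⁻⁶ mM = 1.56 nM.

1.56 nM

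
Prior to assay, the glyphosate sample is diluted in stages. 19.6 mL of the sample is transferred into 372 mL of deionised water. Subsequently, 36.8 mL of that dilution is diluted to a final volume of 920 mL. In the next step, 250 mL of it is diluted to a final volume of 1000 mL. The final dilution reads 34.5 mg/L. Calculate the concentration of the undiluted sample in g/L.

68.9 g/L

Overall dilution factor = 19.98 × 25 × 4 = 1998.
Original = 34.5 mg/L × 1998 = 6.89 × 10⁴ mg/L = 68.9 g/L.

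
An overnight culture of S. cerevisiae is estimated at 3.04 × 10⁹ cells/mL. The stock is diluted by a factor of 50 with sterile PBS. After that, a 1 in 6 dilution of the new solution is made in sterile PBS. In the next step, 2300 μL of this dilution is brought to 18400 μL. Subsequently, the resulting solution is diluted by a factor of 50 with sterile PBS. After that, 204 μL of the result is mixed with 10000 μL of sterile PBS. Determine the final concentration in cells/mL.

506 cells/mL

Overall dilution factor = 50 × 6 × 8 × 50 × 50.02 = 6.00 × 10⁶.
3.04 × 10⁹ cells/mL / 6.00 × 10⁶ = 506 cells/mL.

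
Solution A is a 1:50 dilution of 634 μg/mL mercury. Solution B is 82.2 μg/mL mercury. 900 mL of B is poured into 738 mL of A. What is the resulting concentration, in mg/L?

50.9 mg/L

C_A = 634 μg/mL / 50 = 12.7 μg/mL.
C_mix = (C_A·V_A + C_B·V_B)/(V_A + V_B) = (12.7×738 + 82.2×900) / 1638 = 50.9 μg/mL = 50.9 mg/L.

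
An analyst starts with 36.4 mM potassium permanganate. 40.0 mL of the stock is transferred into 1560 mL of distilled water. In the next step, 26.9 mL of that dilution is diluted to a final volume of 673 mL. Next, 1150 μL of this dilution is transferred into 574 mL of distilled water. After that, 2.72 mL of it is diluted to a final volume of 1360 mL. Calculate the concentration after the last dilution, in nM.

0.145 nM

Overall dilution factor = 40 × 25.02 × 500.1 × 500 = 2.50 × 10⁸.
36.4 mM / 2.50 × 10⁸ = 1.45 × 10⁻⁷ mM = 0.145 nM.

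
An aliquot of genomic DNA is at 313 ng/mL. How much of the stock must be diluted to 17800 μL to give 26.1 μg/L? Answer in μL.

26.1 μg/L = 26.1 ng/mL.
V₁ = C₂V₂/C₁ = 26.1 × 17800 / 313 = 1484 μL.

1480 μL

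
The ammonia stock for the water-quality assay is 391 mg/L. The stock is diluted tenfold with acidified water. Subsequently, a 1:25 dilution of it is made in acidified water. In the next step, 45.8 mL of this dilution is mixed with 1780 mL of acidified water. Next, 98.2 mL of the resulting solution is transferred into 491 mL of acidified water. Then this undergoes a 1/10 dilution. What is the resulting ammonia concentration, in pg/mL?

654 pg/mL

Overall dilution factor = 10 × 25 × 39.86 × 6 × 10 = 5.98 × 10⁵.
391 mg/L / 5.98 × 10⁵ = 6.54 × 10⁻⁴ mg/L = 654 pg/mL.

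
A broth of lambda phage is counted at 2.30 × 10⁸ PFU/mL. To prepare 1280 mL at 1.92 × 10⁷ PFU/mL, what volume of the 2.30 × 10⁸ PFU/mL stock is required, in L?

0.107 L

V₁ = C₂V₂/C₁ = 1.92 × 10⁷ × 1280 / 2.30 × 10⁸ = 107 mL = 0.107 L.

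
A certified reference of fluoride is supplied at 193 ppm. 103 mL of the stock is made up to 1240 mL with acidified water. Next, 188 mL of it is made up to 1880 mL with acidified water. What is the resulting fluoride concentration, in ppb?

Overall dilution factor = 12.04 × 10 = 120.
193 ppm / 120 = 1.60 ppm = 1600 ppb.

1600 ppb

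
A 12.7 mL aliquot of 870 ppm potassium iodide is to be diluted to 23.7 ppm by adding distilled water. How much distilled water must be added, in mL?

454 mL

V₂ = C₁V₁/C₂ = 870 × 12.7 / 23.7 = 466 mL.
Diluent to add = V₂ − V₁ = 466 − 12.7 = 454 mL.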